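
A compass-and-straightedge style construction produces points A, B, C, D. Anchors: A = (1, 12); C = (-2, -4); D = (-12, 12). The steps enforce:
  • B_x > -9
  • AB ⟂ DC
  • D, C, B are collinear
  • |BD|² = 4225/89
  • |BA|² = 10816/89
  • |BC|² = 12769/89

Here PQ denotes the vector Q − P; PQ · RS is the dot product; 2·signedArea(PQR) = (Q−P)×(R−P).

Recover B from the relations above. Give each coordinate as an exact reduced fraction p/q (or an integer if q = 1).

B = (-743/89, 548/89)

1. B_x = -743/89  [D, C, B are collinear ∩ AB ⟂ DC]
2. B_y = 548/89  [D, C, B are collinear ∩ AB ⟂ DC]
   → B = (-743/89, 548/89)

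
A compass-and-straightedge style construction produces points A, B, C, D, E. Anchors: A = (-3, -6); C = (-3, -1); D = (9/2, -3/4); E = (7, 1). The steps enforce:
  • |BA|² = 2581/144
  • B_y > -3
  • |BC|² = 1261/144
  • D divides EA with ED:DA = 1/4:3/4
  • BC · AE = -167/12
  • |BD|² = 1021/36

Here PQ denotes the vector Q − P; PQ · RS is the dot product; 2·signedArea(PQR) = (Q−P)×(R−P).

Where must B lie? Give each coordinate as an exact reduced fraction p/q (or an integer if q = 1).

1. B_x = -1/2  [line -10·x + -7·y + -277/12 = 0 ∩ |BA|² = 2581/144]
2. B_y = -31/12  [line -10·x + -7·y + -277/12 = 0 ∩ |BA|² = 2581/144]
   → B = (-1/2, -31/12)

B = (-1/2, -31/12)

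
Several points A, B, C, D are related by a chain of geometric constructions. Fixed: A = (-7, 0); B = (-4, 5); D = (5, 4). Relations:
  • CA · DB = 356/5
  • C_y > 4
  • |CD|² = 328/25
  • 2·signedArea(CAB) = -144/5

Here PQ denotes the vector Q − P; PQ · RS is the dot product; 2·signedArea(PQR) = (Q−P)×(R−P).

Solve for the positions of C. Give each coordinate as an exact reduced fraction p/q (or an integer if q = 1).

C = (7/5, 22/5)

1. C_x = 7/5  [2·signedArea(CAB) = -144/5 ∩ CA · DB = 356/5]
2. C_y = 22/5  [2·signedArea(CAB) = -144/5 ∩ CA · DB = 356/5]
   → C = (7/5, 22/5)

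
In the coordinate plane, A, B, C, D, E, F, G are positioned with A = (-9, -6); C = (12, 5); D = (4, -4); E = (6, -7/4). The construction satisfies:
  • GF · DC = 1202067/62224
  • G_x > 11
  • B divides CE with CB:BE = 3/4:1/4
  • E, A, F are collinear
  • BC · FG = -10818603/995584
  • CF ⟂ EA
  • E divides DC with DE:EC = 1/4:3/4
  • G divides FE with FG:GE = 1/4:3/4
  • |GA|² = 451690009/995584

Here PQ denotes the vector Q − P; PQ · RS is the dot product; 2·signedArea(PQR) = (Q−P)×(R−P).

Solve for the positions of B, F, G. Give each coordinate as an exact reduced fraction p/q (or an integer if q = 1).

B = (15/2, -1/16)
F = (51819/3889, 1265/3889)
G = (178791/15556, -12043/62224)

1. B_x = 15/2  [B divides CE with CB:BE = 3/4:1/4]
2. B_y = -1/16  [B divides CE with CB:BE = 3/4:1/4]
   → B = (15/2, -1/16)
3. F_x = 51819/3889  [E, A, F are collinear ∩ CF ⟂ EA]
4. F_y = 1265/3889  [E, A, F are collinear ∩ CF ⟂ EA]
   → F = (51819/3889, 1265/3889)
5. G_x = 178791/15556  [G divides FE with FG:GE = 1/4:3/4]
6. G_y = -12043/62224  [G divides FE with FG:GE = 1/4:3/4]
   → G = (178791/15556, -12043/62224)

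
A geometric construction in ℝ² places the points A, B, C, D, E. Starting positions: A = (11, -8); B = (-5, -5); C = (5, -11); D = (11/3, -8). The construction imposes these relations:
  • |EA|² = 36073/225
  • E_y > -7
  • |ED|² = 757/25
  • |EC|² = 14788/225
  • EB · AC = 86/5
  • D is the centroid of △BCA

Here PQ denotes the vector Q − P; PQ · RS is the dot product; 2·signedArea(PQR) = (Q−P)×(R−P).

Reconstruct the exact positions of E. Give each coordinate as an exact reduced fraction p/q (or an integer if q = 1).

1. E_x = -23/15  [line 6·x + 3·y + 139/5 = 0 ∩ |EC|² = 14788/225]
2. E_y = -31/5  [line 6·x + 3·y + 139/5 = 0 ∩ |EC|² = 14788/225]
   → E = (-23/15, -31/5)

E = (-23/15, -31/5)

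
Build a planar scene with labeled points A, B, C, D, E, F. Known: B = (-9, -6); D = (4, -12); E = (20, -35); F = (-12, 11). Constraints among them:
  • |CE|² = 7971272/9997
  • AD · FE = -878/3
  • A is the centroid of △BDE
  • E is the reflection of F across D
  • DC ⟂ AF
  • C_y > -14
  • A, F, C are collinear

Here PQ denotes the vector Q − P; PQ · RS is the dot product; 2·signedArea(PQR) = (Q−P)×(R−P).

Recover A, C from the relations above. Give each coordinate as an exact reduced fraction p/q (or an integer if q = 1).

A = (5, -53/3)
C = (22530/9997, -130317/9997)

1. A_x = 5  [A is the centroid of △BDE]
2. A_y = -53/3  [A is the centroid of △BDE]
   → A = (5, -53/3)
3. C_x = 22530/9997  [A, F, C are collinear ∩ DC ⟂ AF]
4. C_y = -130317/9997  [A, F, C are collinear ∩ DC ⟂ AF]
   → C = (22530/9997, -130317/9997)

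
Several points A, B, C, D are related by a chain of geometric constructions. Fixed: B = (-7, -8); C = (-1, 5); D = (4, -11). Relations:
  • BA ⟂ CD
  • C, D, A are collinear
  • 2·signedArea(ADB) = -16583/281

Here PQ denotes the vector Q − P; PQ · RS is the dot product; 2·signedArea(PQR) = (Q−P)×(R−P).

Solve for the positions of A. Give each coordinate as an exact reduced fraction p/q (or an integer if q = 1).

A = (609/281, -1443/281)

1. A_x = 609/281  [C, D, A are collinear ∩ BA ⟂ CD]
2. A_y = -1443/281  [C, D, A are collinear ∩ BA ⟂ CD]
   → A = (609/281, -1443/281)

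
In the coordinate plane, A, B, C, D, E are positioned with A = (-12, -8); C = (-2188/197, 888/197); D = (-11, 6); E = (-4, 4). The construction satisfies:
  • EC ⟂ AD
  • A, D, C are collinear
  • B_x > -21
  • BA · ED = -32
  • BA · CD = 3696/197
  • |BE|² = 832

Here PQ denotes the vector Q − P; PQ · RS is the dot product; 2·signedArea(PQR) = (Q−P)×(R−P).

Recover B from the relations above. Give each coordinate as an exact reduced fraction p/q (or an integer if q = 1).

B = (-20, -20)

1. B_x = -20  [BA · ED = -32 ∩ BA · CD = 3696/197]
2. B_y = -20  [BA · ED = -32 ∩ BA · CD = 3696/197]
   → B = (-20, -20)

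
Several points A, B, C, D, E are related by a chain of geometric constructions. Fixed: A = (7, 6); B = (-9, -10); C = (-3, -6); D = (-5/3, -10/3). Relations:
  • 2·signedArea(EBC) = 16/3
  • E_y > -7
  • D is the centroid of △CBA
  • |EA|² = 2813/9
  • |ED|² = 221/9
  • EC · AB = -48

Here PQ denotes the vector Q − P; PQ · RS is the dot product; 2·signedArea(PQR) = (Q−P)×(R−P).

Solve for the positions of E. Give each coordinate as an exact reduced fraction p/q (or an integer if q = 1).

E = (-16/3, -20/3)

1. E_x = -16/3  [2·signedArea(EBC) = 16/3 ∩ EC · AB = -48]
2. E_y = -20/3  [2·signedArea(EBC) = 16/3 ∩ EC · AB = -48]
   → E = (-16/3, -20/3)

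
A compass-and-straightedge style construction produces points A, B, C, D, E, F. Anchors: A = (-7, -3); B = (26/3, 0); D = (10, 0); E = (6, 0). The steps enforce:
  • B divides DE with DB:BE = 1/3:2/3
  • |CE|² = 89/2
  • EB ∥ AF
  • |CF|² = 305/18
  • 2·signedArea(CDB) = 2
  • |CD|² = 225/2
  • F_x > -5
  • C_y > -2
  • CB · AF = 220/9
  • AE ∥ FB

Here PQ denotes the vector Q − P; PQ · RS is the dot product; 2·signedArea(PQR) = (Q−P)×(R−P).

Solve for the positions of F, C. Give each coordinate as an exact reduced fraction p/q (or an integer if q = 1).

C = (-1/2, -3/2)
F = (-13/3, -3)

1. F_x = -13/3  [AE ∥ FB ∩ EB ∥ AF]
2. F_y = -3  [AE ∥ FB ∩ EB ∥ AF]
   → F = (-13/3, -3)
3. C_x = -1/2  [CB · AF = 220/9 ∩ 2·signedArea(CDB) = 2]
4. C_y = -3/2  [CB · AF = 220/9 ∩ 2·signedArea(CDB) = 2]
   → C = (-1/2, -3/2)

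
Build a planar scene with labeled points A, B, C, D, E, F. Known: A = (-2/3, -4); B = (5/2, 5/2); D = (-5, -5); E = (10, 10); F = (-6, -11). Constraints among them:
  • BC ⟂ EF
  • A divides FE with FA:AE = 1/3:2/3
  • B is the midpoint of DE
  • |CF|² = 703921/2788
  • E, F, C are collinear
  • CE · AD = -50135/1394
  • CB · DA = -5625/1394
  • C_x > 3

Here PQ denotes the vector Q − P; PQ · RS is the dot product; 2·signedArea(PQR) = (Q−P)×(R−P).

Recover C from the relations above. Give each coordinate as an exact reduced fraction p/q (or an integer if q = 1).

C = (2530/697, 2285/1394)

1. C_x = 2530/697  [E, F, C are collinear ∩ BC ⟂ EF]
2. C_y = 2285/1394  [E, F, C are collinear ∩ BC ⟂ EF]
   → C = (2530/697, 2285/1394)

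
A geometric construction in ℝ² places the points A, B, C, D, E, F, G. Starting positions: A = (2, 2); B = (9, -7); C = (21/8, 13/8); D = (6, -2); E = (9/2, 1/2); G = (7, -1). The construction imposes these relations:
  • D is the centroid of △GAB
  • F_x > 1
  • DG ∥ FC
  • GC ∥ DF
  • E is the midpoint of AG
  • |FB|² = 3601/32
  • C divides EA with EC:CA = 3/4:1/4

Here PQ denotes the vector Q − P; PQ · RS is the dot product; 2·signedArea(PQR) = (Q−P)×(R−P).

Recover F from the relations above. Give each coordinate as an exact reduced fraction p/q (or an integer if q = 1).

1. F_x = 13/8  [DG ∥ FC ∩ GC ∥ DF]
2. F_y = 5/8  [DG ∥ FC ∩ GC ∥ DF]
   → F = (13/8, 5/8)

F = (13/8, 5/8)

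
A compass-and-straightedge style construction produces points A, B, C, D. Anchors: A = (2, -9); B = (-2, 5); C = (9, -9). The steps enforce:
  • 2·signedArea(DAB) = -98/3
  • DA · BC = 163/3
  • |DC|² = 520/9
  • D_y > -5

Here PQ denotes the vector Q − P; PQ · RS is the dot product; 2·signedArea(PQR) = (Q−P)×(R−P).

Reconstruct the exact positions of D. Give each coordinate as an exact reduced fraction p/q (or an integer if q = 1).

1. D_x = 3  [2·signedArea(DAB) = -98/3 ∩ DA · BC = 163/3]
2. D_y = -13/3  [2·signedArea(DAB) = -98/3 ∩ DA · BC = 163/3]
   → D = (3, -13/3)

D = (3, -13/3)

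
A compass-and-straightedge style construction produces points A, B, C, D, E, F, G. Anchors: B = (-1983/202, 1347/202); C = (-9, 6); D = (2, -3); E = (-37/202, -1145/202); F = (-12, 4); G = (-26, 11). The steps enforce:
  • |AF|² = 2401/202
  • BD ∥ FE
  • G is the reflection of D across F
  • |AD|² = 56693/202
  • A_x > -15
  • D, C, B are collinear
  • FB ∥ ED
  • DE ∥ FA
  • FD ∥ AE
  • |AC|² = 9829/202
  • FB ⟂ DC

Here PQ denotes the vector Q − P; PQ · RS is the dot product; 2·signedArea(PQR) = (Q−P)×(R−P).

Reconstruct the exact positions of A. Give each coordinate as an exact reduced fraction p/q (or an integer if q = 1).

A = (-2865/202, 269/202)

1. A_x = -2865/202  [FD ∥ AE ∩ DE ∥ FA]
2. A_y = 269/202  [FD ∥ AE ∩ DE ∥ FA]
   → A = (-2865/202, 269/202)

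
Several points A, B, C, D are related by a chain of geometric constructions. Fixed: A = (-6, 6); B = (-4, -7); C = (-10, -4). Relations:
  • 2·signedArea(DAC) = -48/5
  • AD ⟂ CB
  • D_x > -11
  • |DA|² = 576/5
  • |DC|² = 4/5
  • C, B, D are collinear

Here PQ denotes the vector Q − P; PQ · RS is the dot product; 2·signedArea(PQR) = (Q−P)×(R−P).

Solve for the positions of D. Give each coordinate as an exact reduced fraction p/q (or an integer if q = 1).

1. D_x = -54/5  [C, B, D are collinear ∩ AD ⟂ CB]
2. D_y = -18/5  [C, B, D are collinear ∩ AD ⟂ CB]
   → D = (-54/5, -18/5)

D = (-54/5, -18/5)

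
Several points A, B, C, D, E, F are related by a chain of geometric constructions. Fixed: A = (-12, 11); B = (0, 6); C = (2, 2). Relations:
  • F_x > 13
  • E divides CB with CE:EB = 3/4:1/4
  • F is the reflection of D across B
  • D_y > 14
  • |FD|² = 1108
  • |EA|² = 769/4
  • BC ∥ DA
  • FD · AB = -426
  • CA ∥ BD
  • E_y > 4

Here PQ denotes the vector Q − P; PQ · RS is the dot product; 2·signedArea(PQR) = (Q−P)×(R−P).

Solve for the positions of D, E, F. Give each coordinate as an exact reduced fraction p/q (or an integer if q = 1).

D = (-14, 15)
E = (1/2, 5)
F = (14, -3)

1. D_x = -14  [BC ∥ DA ∩ CA ∥ BD]
2. D_y = 15  [BC ∥ DA ∩ CA ∥ BD]
   → D = (-14, 15)
3. E_x = 1/2  [E divides CB with CE:EB = 3/4:1/4]
4. E_y = 5  [E divides CB with CE:EB = 3/4:1/4]
   → E = (1/2, 5)
5. F_x = 14  [F is the reflection of D across B]
6. F_y = -3  [F is the reflection of D across B]
   → F = (14, -3)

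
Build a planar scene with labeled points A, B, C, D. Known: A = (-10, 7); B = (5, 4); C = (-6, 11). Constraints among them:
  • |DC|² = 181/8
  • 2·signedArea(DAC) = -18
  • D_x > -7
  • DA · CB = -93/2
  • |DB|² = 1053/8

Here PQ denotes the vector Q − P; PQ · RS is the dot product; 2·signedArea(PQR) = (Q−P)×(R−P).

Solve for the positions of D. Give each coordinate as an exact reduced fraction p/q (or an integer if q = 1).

D = (-25/4, 25/4)

1. D_x = -25/4  [2·signedArea(DAC) = -18 ∩ DA · CB = -93/2]
2. D_y = 25/4  [2·signedArea(DAC) = -18 ∩ DA · CB = -93/2]
   → D = (-25/4, 25/4)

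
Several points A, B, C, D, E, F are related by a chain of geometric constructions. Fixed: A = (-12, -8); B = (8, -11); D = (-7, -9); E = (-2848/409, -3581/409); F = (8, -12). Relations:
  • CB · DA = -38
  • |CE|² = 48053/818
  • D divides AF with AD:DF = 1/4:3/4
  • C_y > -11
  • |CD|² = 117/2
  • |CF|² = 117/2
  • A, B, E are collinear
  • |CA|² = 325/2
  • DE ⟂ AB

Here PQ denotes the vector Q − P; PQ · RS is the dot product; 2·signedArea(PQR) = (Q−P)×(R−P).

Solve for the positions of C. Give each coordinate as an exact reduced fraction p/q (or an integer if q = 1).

C = (1/2, -21/2)

1. C_x = 1/2  [line 5·x + -1·y + -13 = 0 ∩ |CA|² = 325/2]
2. C_y = -21/2  [line 5·x + -1·y + -13 = 0 ∩ |CA|² = 325/2]
   → C = (1/2, -21/2)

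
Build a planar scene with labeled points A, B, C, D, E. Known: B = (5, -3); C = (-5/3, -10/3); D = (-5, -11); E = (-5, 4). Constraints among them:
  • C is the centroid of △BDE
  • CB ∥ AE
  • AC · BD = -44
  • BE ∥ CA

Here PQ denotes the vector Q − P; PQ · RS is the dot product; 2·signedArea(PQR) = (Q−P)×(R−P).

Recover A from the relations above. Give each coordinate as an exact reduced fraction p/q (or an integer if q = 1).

A = (-35/3, 11/3)

1. A_x = -35/3  [CB ∥ AE ∩ BE ∥ CA]
2. A_y = 11/3  [CB ∥ AE ∩ BE ∥ CA]
   → A = (-35/3, 11/3)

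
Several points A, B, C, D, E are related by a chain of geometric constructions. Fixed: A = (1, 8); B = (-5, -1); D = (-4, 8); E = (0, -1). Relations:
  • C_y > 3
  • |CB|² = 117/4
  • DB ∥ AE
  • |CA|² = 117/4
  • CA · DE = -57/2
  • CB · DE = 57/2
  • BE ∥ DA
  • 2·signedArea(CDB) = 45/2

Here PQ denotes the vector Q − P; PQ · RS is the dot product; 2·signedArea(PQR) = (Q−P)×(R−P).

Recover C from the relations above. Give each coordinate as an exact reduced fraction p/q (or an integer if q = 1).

C = (-2, 7/2)

1. C_x = -2  [2·signedArea(CDB) = 45/2 ∩ CB · DE = 57/2]
2. C_y = 7/2  [2·signedArea(CDB) = 45/2 ∩ CB · DE = 57/2]
   → C = (-2, 7/2)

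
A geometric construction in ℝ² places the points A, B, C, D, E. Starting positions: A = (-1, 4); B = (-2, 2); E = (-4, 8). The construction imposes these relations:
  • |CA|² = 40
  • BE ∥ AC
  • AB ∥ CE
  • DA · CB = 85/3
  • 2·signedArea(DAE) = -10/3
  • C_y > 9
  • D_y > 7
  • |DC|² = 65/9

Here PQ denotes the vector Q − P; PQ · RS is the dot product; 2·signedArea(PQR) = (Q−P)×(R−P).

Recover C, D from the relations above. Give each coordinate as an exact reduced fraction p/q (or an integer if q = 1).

1. C_x = -3  [AB ∥ CE ∩ BE ∥ AC]
2. C_y = 10  [AB ∥ CE ∩ BE ∥ AC]
   → C = (-3, 10)
3. D_x = -8/3  [DA · CB = 85/3 ∩ 2·signedArea(DAE) = -10/3]
4. D_y = 22/3  [DA · CB = 85/3 ∩ 2·signedArea(DAE) = -10/3]
   → D = (-8/3, 22/3)

C = (-3, 10)
D = (-8/3, 22/3)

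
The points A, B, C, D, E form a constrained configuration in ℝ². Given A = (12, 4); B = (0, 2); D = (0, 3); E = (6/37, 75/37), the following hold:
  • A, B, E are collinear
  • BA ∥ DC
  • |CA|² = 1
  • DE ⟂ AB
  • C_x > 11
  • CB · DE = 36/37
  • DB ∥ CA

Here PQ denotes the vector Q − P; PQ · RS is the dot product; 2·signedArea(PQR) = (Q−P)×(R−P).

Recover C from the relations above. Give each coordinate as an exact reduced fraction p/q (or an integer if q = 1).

C = (12, 5)

1. C_x = 12  [DB ∥ CA ∩ BA ∥ DC]
2. C_y = 5  [DB ∥ CA ∩ BA ∥ DC]
   → C = (12, 5)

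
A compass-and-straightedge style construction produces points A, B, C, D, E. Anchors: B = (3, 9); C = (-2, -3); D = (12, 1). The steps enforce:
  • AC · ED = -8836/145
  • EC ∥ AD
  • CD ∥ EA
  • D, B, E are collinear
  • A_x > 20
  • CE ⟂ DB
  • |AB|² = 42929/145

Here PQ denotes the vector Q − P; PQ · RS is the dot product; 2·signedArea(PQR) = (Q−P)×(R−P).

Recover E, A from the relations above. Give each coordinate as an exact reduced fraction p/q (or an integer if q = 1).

A = (2924/145, 1477/145)
E = (894/145, 897/145)

1. E_x = 894/145  [D, B, E are collinear ∩ CE ⟂ DB]
2. E_y = 897/145  [D, B, E are collinear ∩ CE ⟂ DB]
   → E = (894/145, 897/145)
3. A_x = 2924/145  [EC ∥ AD ∩ CD ∥ EA]
4. A_y = 1477/145  [EC ∥ AD ∩ CD ∥ EA]
   → A = (2924/145, 1477/145)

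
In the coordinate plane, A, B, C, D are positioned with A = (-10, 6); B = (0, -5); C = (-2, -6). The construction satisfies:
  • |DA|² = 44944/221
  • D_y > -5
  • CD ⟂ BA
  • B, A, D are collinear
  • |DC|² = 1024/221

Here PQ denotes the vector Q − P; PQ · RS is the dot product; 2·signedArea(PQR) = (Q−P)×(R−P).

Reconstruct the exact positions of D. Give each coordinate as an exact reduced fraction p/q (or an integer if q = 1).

1. D_x = -90/221  [B, A, D are collinear ∩ CD ⟂ BA]
2. D_y = -1006/221  [B, A, D are collinear ∩ CD ⟂ BA]
   → D = (-90/221, -1006/221)

D = (-90/221, -1006/221)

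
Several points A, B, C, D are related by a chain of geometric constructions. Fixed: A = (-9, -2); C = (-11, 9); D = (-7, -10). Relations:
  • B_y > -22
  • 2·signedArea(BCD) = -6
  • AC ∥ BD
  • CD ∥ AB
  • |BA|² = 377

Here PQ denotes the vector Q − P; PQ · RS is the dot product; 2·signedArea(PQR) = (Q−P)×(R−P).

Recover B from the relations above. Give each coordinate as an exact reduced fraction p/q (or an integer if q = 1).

B = (-5, -21)

1. B_x = -5  [AC ∥ BD ∩ CD ∥ AB]
2. B_y = -21  [AC ∥ BD ∩ CD ∥ AB]
   → B = (-5, -21)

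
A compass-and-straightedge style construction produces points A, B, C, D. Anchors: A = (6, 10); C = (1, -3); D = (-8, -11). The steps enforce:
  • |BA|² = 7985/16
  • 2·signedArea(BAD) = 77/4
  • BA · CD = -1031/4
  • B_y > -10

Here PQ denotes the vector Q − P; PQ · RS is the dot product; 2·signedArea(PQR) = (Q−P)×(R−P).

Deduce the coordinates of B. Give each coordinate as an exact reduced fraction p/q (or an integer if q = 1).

B = (-23/4, -9)

1. B_x = -23/4  [2·signedArea(BAD) = 77/4 ∩ BA · CD = -1031/4]
2. B_y = -9  [2·signedArea(BAD) = 77/4 ∩ BA · CD = -1031/4]
   → B = (-23/4, -9)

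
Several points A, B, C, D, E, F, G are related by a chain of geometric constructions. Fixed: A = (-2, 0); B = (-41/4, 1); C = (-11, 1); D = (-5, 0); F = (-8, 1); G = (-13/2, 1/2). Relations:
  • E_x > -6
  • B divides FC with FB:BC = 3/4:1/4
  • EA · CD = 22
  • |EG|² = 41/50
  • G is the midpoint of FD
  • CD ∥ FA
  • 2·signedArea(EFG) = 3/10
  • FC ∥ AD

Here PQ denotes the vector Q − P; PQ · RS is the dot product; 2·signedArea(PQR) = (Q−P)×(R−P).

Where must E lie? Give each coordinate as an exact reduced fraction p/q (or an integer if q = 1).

E = (-28/5, 2/5)

1. E_x = -28/5  [EA · CD = 22 ∩ 2·signedArea(EFG) = 3/10]
2. E_y = 2/5  [EA · CD = 22 ∩ 2·signedArea(EFG) = 3/10]
   → E = (-28/5, 2/5)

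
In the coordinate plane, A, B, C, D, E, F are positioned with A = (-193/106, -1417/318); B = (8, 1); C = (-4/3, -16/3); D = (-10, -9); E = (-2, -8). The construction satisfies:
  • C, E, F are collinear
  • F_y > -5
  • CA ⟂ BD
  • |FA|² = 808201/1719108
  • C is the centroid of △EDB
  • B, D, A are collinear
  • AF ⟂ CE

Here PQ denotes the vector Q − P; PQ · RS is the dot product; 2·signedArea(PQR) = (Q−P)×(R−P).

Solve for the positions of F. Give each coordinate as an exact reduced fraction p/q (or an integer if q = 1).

1. F_x = -6247/5406  [C, E, F are collinear ∩ AF ⟂ CE]
2. F_y = -12494/2703  [C, E, F are collinear ∩ AF ⟂ CE]
   → F = (-6247/5406, -12494/2703)

F = (-6247/5406, -12494/2703)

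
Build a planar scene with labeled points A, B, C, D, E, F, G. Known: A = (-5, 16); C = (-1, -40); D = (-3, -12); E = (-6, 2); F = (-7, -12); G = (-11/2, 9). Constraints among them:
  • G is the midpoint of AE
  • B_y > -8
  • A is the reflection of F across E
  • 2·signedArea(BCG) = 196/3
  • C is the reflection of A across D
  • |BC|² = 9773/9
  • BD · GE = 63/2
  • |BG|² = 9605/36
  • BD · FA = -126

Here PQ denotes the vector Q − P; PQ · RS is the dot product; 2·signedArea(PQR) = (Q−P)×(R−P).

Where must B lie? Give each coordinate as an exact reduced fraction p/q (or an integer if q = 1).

B = (-16/3, -22/3)

1. B_x = -16/3  [BD · GE = 63/2 ∩ 2·signedArea(BCG) = 196/3]
2. B_y = -22/3  [BD · GE = 63/2 ∩ 2·signedArea(BCG) = 196/3]
   → B = (-16/3, -22/3)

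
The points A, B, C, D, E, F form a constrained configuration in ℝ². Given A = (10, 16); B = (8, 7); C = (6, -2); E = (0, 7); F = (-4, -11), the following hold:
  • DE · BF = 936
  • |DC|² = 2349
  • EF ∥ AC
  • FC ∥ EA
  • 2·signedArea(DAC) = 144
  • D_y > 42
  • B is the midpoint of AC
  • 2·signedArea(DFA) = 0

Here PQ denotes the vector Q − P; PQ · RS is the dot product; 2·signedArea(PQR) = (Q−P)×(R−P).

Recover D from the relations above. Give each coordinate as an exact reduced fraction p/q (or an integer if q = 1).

1. D_x = 24  [2·signedArea(DFA) = 0 ∩ 2·signedArea(DAC) = 144]
2. D_y = 43  [2·signedArea(DFA) = 0 ∩ 2·signedArea(DAC) = 144]
   → D = (24, 43)

D = (24, 43)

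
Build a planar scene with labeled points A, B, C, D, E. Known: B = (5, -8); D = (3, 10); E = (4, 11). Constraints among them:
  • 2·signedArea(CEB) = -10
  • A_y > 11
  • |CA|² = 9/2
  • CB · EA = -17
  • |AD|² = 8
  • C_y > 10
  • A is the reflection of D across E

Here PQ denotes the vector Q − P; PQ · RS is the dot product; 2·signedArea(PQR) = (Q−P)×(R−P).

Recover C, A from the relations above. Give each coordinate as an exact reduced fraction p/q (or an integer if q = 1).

1. A_x = 5  [A is the reflection of D across E]
2. A_y = 12  [A is the reflection of D across E]
   → A = (5, 12)
3. C_x = 7/2  [CB · EA = -17 ∩ 2·signedArea(CEB) = -10]
4. C_y = 21/2  [CB · EA = -17 ∩ 2·signedArea(CEB) = -10]
   → C = (7/2, 21/2)

A = (5, 12)
C = (7/2, 21/2)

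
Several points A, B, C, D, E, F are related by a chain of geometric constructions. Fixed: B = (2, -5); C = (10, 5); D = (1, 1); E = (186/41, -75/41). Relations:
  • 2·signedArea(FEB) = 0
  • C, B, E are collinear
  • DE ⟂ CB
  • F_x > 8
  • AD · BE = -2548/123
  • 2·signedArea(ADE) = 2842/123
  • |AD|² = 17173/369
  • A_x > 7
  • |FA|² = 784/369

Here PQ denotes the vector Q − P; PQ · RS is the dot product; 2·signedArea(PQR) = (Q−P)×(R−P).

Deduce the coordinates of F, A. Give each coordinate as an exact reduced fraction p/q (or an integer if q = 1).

A = (950/123, 265/123)
F = (354/41, 135/41)

1. A_x = 950/123  [line 116/41·x + 145/41·y + -3625/123 = 0 ∩ |AD|² = 17173/369]
2. A_y = 265/123  [line 116/41·x + 145/41·y + -3625/123 = 0 ∩ |AD|² = 17173/369]
   → A = (950/123, 265/123)
3. F_x = 354/41  [line 130/41·x + -104/41·y + -780/41 = 0 ∩ |FA|² = 784/369]
4. F_y = 135/41  [line 130/41·x + -104/41·y + -780/41 = 0 ∩ |FA|² = 784/369]
   → F = (354/41, 135/41)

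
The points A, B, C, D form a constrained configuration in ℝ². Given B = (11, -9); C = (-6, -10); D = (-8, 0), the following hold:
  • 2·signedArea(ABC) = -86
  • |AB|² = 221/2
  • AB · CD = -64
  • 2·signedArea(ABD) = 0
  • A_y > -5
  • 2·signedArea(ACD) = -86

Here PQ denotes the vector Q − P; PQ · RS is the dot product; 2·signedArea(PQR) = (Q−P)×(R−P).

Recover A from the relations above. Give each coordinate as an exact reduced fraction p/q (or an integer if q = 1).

1. A_x = 3/2  [2·signedArea(ABD) = 0 ∩ 2·signedArea(ACD) = -86]
2. A_y = -9/2  [2·signedArea(ABD) = 0 ∩ 2·signedArea(ACD) = -86]
   → A = (3/2, -9/2)

A = (3/2, -9/2)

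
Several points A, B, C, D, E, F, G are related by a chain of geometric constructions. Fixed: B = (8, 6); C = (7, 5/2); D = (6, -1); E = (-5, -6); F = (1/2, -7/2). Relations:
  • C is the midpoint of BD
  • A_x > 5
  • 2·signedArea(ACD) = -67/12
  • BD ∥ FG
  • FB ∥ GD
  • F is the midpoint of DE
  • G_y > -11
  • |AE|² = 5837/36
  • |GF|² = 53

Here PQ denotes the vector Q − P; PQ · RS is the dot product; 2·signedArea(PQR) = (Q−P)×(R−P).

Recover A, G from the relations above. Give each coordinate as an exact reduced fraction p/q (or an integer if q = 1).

A = (31/6, 5/3)
G = (-3/2, -21/2)

1. A_x = 31/6  [line 7/2·x + -1·y + -197/12 = 0 ∩ |AE|² = 5837/36]
2. A_y = 5/3  [line 7/2·x + -1·y + -197/12 = 0 ∩ |AE|² = 5837/36]
   → A = (31/6, 5/3)
3. G_x = -3/2  [FB ∥ GD ∩ BD ∥ FG]
4. G_y = -21/2  [FB ∥ GD ∩ BD ∥ FG]
   → G = (-3/2, -21/2)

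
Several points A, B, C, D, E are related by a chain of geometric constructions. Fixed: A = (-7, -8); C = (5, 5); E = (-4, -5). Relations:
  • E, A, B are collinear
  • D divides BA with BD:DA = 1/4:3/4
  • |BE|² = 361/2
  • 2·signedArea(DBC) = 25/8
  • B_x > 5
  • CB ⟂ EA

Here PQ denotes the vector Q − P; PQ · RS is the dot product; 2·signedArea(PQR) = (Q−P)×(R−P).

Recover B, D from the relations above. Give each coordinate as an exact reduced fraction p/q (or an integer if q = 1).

B = (11/2, 9/2)
D = (19/8, 11/8)

1. B_x = 11/2  [E, A, B are collinear ∩ CB ⟂ EA]
2. B_y = 9/2  [E, A, B are collinear ∩ CB ⟂ EA]
   → B = (11/2, 9/2)
3. D_x = 19/8  [D divides BA with BD:DA = 1/4:3/4]
4. D_y = 11/8  [D divides BA with BD:DA = 1/4:3/4]
   → D = (19/8, 11/8)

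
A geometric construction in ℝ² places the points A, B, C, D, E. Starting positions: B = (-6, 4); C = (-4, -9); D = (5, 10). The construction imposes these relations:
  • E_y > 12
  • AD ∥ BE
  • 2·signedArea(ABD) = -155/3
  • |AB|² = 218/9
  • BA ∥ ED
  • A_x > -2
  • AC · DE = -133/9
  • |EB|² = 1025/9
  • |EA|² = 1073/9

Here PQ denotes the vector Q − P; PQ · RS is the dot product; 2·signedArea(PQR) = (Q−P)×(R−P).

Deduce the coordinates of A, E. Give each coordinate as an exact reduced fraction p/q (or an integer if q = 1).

1. A_x = -5/3  [line -6·x + 11·y + -85/3 = 0 ∩ |AB|² = 218/9]
2. A_y = 5/3  [line -6·x + 11·y + -85/3 = 0 ∩ |AB|² = 218/9]
   → A = (-5/3, 5/3)
3. E_x = 2/3  [BA ∥ ED ∩ AD ∥ BE]
4. E_y = 37/3  [BA ∥ ED ∩ AD ∥ BE]
   → E = (2/3, 37/3)

A = (-5/3, 5/3)
E = (2/3, 37/3)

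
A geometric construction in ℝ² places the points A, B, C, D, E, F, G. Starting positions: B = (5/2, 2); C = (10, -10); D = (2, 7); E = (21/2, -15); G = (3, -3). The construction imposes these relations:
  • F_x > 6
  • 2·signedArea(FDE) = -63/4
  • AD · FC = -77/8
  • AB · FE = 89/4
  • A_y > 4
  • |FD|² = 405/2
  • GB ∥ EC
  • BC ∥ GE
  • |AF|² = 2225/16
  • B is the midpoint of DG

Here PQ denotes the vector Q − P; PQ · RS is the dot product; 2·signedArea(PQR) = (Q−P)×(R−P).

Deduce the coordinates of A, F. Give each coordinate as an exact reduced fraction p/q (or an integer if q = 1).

A = (9/4, 9/2)
F = (13/2, -13/2)

1. F_x = 13/2  [line 22·x + 17/2·y + -351/4 = 0 ∩ |FD|² = 405/2]
2. F_y = -13/2  [line 22·x + 17/2·y + -351/4 = 0 ∩ |FD|² = 405/2]
   → F = (13/2, -13/2)
3. A_x = 9/4  [AB · FE = 89/4 ∩ AD · FC = -77/8]
4. A_y = 9/2  [AB · FE = 89/4 ∩ AD · FC = -77/8]
   → A = (9/4, 9/2)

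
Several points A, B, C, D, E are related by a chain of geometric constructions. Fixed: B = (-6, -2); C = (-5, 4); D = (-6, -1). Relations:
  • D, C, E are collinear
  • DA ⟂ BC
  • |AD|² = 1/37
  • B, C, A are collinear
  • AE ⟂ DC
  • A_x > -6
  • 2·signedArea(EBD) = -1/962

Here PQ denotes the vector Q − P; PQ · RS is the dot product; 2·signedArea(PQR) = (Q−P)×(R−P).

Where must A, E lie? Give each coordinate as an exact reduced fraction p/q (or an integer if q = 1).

1. A_x = -216/37  [B, C, A are collinear ∩ DA ⟂ BC]
2. A_y = -38/37  [B, C, A are collinear ∩ DA ⟂ BC]
   → A = (-216/37, -38/37)
3. E_x = -5771/962  [D, C, E are collinear ∩ AE ⟂ DC]
4. E_y = -957/962  [D, C, E are collinear ∩ AE ⟂ DC]
   → E = (-5771/962, -957/962)

A = (-216/37, -38/37)
E = (-5771/962, -957/962)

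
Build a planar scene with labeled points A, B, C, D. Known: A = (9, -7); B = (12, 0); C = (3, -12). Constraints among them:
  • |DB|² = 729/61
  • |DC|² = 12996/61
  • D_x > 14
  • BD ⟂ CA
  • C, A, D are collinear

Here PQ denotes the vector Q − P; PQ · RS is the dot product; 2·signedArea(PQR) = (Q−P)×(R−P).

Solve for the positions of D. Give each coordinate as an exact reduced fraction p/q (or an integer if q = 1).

1. D_x = 867/61  [C, A, D are collinear ∩ BD ⟂ CA]
2. D_y = -162/61  [C, A, D are collinear ∩ BD ⟂ CA]
   → D = (867/61, -162/61)

D = (867/61, -162/61)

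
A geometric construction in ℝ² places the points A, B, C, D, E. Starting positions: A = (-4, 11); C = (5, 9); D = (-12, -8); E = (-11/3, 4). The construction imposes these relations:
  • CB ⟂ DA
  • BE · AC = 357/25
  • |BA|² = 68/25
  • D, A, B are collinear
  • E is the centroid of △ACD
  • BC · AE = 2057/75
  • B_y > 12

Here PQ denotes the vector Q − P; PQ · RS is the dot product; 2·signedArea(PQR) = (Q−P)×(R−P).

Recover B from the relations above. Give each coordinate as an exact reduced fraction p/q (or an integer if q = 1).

B = (-84/25, 313/25)

1. B_x = -84/25  [D, A, B are collinear ∩ CB ⟂ DA]
2. B_y = 313/25  [D, A, B are collinear ∩ CB ⟂ DA]
   → B = (-84/25, 313/25)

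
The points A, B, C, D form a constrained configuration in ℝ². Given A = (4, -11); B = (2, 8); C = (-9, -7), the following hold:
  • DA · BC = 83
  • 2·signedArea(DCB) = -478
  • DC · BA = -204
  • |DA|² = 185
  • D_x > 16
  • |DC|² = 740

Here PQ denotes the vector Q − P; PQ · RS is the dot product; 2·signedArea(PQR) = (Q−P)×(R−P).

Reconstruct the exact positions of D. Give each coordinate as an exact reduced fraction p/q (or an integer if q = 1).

D = (17, -15)

1. D_x = 17  [DA · BC = 83 ∩ DC · BA = -204]
2. D_y = -15  [DA · BC = 83 ∩ DC · BA = -204]
   → D = (17, -15)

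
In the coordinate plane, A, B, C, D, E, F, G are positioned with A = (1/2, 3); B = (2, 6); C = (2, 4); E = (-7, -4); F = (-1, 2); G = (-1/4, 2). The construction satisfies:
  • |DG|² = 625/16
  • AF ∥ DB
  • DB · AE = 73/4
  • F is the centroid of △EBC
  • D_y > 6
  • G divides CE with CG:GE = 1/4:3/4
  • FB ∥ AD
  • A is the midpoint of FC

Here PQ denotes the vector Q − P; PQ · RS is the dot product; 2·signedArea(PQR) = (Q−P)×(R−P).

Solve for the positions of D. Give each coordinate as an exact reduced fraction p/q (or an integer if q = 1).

D = (7/2, 7)

1. D_x = 7/2  [AF ∥ DB ∩ FB ∥ AD]
2. D_y = 7  [AF ∥ DB ∩ FB ∥ AD]
   → D = (7/2, 7)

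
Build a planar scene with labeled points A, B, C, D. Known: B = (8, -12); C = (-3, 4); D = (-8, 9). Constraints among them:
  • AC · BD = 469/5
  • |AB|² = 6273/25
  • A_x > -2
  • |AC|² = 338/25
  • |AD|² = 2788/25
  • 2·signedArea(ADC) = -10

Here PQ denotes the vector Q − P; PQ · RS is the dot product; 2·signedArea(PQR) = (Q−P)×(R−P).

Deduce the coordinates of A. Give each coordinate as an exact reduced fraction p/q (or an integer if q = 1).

1. A_x = -8/5  [2·signedArea(ADC) = -10 ∩ AC · BD = 469/5]
2. A_y = 3/5  [2·signedArea(ADC) = -10 ∩ AC · BD = 469/5]
   → A = (-8/5, 3/5)

A = (-8/5, 3/5)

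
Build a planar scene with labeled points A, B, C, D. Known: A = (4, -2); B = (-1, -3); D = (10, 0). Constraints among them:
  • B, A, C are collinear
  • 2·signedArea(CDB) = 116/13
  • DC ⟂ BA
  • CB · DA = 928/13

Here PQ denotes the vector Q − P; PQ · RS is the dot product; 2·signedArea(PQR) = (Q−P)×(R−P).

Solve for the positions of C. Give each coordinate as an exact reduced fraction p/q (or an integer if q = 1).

1. C_x = 132/13  [B, A, C are collinear ∩ DC ⟂ BA]
2. C_y = -10/13  [B, A, C are collinear ∩ DC ⟂ BA]
   → C = (132/13, -10/13)

C = (132/13, -10/13)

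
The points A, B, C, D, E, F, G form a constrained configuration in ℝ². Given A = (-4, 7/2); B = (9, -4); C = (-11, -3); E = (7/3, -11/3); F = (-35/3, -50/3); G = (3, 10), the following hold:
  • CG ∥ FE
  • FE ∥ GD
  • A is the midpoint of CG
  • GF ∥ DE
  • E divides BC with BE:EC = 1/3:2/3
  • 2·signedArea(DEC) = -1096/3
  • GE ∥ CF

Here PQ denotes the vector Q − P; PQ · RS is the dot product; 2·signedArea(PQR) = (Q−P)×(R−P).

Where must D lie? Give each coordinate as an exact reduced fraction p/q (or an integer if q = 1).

1. D_x = 17  [GF ∥ DE ∩ FE ∥ GD]
2. D_y = 23  [GF ∥ DE ∩ FE ∥ GD]
   → D = (17, 23)

D = (17, 23)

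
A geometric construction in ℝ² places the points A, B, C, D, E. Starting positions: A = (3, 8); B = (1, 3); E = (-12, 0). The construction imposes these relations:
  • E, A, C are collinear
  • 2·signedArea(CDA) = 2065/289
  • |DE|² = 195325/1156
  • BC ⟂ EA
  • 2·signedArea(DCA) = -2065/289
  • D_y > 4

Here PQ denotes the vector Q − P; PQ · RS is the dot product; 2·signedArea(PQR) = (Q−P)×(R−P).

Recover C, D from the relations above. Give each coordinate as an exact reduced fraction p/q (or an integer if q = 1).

C = (-183/289, 1752/289)
D = (53/289, 2619/578)

1. C_x = -183/289  [E, A, C are collinear ∩ BC ⟂ EA]
2. C_y = 1752/289  [E, A, C are collinear ∩ BC ⟂ EA]
   → C = (-183/289, 1752/289)
3. D_x = 53/289  [line -560/289·x + 1050/289·y + -4655/289 = 0 ∩ |DE|² = 195325/1156]
4. D_y = 2619/578  [line -560/289·x + 1050/289·y + -4655/289 = 0 ∩ |DE|² = 195325/1156]
   → D = (53/289, 2619/578)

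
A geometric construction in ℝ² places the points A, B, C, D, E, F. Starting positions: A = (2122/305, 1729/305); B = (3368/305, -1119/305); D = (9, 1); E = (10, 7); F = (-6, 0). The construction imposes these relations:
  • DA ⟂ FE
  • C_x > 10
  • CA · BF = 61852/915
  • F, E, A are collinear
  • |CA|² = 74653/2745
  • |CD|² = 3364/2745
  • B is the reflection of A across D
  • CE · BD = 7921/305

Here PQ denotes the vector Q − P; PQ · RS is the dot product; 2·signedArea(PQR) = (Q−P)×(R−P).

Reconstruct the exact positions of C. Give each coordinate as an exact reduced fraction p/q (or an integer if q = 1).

C = (9163/915, 1321/915)

1. C_x = 9163/915  [CE · BD = 7921/305 ∩ CA · BF = 61852/915]
2. C_y = 1321/915  [CE · BD = 7921/305 ∩ CA · BF = 61852/915]
   → C = (9163/915, 1321/915)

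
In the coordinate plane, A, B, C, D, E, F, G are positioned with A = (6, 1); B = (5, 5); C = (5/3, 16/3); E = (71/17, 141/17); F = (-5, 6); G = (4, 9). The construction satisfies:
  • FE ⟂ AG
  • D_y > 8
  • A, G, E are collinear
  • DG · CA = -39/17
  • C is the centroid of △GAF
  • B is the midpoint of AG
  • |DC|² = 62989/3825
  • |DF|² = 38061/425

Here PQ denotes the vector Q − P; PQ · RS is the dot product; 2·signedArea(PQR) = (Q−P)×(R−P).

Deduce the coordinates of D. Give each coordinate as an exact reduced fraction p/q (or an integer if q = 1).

1. D_x = 349/85  [line -13/3·x + 13/3·y + -988/51 = 0 ∩ |DF|² = 38061/425]
2. D_y = 729/85  [line -13/3·x + 13/3·y + -988/51 = 0 ∩ |DF|² = 38061/425]
   → D = (349/85, 729/85)

D = (349/85, 729/85)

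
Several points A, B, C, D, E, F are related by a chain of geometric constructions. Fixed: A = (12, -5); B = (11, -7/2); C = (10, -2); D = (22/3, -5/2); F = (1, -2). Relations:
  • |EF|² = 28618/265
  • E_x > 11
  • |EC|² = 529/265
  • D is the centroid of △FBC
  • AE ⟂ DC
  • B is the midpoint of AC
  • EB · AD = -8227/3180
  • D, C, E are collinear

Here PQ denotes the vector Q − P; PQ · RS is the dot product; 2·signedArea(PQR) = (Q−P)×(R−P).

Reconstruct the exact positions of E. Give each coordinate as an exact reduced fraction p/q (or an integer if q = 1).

E = (3018/265, -461/265)

1. E_x = 3018/265  [D, C, E are collinear ∩ AE ⟂ DC]
2. E_y = -461/265  [D, C, E are collinear ∩ AE ⟂ DC]
   → E = (3018/265, -461/265)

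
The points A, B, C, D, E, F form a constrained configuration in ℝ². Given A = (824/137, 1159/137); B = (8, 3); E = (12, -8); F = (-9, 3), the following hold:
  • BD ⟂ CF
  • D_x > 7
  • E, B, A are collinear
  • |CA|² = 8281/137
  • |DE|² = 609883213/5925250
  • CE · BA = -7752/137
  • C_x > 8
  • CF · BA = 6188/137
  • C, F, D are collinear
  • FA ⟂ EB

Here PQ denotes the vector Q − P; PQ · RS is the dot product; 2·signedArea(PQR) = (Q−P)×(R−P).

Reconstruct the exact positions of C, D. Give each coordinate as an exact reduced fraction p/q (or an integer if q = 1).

1. C_x = 1188/137  [line 272/137·x + -748/137·y + -1496/137 = 0 ∩ |CA|² = 8281/137]
2. C_y = 158/137  [line 272/137·x + -748/137·y + -1496/137 = 0 ∩ |CA|² = 8281/137]
   → C = (1188/137, 158/137)
3. D_x = 46313847/5925250  [C, F, D are collinear ∩ BD ⟂ CF]
4. D_y = 7363029/5925250  [C, F, D are collinear ∩ BD ⟂ CF]
   → D = (46313847/5925250, 7363029/5925250)

C = (1188/137, 158/137)
D = (46313847/5925250, 7363029/5925250)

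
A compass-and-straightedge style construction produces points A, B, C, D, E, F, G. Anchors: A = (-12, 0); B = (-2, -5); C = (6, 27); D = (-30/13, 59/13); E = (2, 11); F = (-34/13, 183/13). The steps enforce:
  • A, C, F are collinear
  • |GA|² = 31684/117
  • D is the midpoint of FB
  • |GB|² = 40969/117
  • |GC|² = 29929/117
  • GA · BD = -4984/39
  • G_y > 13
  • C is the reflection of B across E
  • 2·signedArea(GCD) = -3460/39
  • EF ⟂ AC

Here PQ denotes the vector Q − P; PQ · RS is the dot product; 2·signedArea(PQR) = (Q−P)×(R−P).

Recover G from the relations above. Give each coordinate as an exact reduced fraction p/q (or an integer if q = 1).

G = (-112/39, 178/13)

1. G_x = -112/39  [GA · BD = -4984/39 ∩ 2·signedArea(GCD) = -3460/39]
2. G_y = 178/13  [GA · BD = -4984/39 ∩ 2·signedArea(GCD) = -3460/39]
   → G = (-112/39, 178/13)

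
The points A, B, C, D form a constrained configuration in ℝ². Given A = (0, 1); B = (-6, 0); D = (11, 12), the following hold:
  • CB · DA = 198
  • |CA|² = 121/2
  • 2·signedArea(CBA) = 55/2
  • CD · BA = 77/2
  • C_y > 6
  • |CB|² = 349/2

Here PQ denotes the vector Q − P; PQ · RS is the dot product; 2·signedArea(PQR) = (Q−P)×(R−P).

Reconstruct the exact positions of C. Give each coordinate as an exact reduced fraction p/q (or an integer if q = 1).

1. C_x = 11/2  [2·signedArea(CBA) = 55/2 ∩ CB · DA = 198]
2. C_y = 13/2  [2·signedArea(CBA) = 55/2 ∩ CB · DA = 198]
   → C = (11/2, 13/2)

C = (11/2, 13/2)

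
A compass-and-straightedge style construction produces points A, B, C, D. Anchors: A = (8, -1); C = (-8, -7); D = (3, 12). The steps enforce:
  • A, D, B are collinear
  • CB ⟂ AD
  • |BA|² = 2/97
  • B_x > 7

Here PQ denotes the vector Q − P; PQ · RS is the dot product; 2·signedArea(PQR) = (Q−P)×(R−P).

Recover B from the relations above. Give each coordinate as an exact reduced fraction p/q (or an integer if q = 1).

B = (771/97, -84/97)

1. B_x = 771/97  [A, D, B are collinear ∩ CB ⟂ AD]
2. B_y = -84/97  [A, D, B are collinear ∩ CB ⟂ AD]
   → B = (771/97, -84/97)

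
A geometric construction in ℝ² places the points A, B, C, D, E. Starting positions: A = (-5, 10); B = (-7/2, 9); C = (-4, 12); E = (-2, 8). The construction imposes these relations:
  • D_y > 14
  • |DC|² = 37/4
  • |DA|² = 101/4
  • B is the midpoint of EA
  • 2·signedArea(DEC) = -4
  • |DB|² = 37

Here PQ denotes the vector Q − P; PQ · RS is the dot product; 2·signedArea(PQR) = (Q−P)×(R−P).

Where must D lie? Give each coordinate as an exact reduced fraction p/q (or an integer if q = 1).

D = (-9/2, 15)

1. D_x = -9/2  [line -4·x + -2·y + 12 = 0 ∩ |DC|² = 37/4]
2. D_y = 15  [line -4·x + -2·y + 12 = 0 ∩ |DC|² = 37/4]
   → D = (-9/2, 15)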